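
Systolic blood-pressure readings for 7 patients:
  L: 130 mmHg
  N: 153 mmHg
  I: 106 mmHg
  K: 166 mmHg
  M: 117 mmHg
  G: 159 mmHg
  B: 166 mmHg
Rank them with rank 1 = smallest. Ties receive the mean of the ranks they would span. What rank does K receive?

6.5

Sorted (ascending): 106, 117, 130, 153, 159, 166, 166
The 2 values of 166 occupy positions 6–7 → average rank (6+7)/2 = 6.5.
K has value 166 mmHg → rank 6.5.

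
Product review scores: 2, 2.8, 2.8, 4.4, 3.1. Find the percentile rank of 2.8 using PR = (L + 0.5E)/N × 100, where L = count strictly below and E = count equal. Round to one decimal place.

40.0

N = 5.
Strictly below 2.8: 1. Equal to 2.8: 2.
PR = (1 + 0.5·2)/5 × 100 = 40.0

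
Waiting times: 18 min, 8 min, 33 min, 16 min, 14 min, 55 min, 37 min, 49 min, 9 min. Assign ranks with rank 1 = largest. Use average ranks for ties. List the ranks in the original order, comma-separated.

5, 9, 4, 6, 7, 1, 3, 2, 8

Sorted (descending): 55, 49, 37, 33, 18, 16, 14, 9, 8
No ties — each value takes its position as its rank.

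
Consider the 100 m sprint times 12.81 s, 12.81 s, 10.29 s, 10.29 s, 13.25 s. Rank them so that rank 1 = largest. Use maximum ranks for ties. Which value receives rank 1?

Sorted (descending): 13.25, 12.81, 12.81, 10.29, 10.29
The 2 values of 12.81 occupy positions 2–3 → each gets rank 3.
The 2 values of 10.29 occupy positions 4–5 → each gets rank 5.
Rank 1 → value 13.25.

13.25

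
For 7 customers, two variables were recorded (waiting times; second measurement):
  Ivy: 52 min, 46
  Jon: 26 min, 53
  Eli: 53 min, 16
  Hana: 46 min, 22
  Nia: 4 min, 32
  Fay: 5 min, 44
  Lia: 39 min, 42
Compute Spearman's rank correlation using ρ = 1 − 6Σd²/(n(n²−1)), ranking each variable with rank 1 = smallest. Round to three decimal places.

Ranks of variable 1: 6, 3, 7, 5, 1, 2, 4
Ranks of variable 2: 6, 7, 1, 2, 3, 5, 4
d = r₁ − r₂: 0, -4, 6, 3, -2, -3, 0
d²: 0, 16, 36, 9, 4, 9, 0; Σd² = 74
ρ = 1 − 6·74/(7·48) = 1 − 444/336 = -0.321

-0.321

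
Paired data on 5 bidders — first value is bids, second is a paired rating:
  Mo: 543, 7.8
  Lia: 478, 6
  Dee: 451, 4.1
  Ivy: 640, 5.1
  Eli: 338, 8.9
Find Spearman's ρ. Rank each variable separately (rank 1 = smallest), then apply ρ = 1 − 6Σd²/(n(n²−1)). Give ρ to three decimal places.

Ranks of variable 1: 4, 3, 2, 5, 1
Ranks of variable 2: 4, 3, 1, 2, 5
d = r₁ − r₂: 0, 0, 1, 3, -4
d²: 0, 0, 1, 9, 16; Σd² = 26
ρ = 1 − 6·26/(5·24) = 1 − 156/120 = -0.300

-0.300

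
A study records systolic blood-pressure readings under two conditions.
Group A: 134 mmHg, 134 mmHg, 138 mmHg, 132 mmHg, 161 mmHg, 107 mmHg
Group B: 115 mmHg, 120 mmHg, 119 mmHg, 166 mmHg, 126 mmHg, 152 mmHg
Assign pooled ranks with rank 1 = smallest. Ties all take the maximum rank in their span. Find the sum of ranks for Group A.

Sorted (ascending): 107, 115, 119, 120, 126, 132, 134, 134, 138, 152, 161, 166
The 2 values of 134 occupy positions 7–8 → each gets rank 8.
Group A values → pooled ranks: 134→8, 134→8, 138→9, 132→6, 161→11, 107→1
Rank sum = 8 + 8 + 9 + 6 + 11 + 1 = 43

43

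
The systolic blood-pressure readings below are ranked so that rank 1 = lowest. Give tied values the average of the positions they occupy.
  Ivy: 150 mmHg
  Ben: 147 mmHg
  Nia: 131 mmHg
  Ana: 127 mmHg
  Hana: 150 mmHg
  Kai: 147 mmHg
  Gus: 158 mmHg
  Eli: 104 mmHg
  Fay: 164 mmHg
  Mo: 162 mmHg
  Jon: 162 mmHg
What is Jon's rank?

9.5

Sorted (ascending): 104, 127, 131, 147, 147, 150, 150, 158, 162, 162, 164
The 2 values of 147 occupy positions 4–5 → average rank (4+5)/2 = 4.5.
The 2 values of 150 occupy positions 6–7 → average rank (6+7)/2 = 6.5.
The 2 values of 162 occupy positions 9–10 → average rank (9+10)/2 = 9.5.
Jon has value 162 mmHg → rank 9.5.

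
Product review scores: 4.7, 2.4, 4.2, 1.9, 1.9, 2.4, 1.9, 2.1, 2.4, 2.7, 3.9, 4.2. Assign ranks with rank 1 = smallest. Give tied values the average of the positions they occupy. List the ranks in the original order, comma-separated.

12, 6, 10.5, 2, 2, 6, 2, 4, 6, 8, 9, 10.5

Sorted (ascending): 1.9, 1.9, 1.9, 2.1, 2.4, 2.4, 2.4, 2.7, 3.9, 4.2, 4.2, 4.7
The 3 values of 1.9 occupy positions 1–3 → average rank 2.
The 3 values of 2.4 occupy positions 5–7 → average rank 6.
The 2 values of 4.2 occupy positions 10–11 → average rank (10+11)/2 = 10.5.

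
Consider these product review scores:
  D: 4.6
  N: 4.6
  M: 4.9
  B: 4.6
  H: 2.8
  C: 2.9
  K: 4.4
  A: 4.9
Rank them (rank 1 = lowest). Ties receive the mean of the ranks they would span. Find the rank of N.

Sorted (ascending): 2.8, 2.9, 4.4, 4.6, 4.6, 4.6, 4.9, 4.9
The 3 values of 4.6 occupy positions 4–6 → average rank 5.
The 2 values of 4.9 occupy positions 7–8 → average rank (7+8)/2 = 7.5.
N has value 4.6 → rank 5.

5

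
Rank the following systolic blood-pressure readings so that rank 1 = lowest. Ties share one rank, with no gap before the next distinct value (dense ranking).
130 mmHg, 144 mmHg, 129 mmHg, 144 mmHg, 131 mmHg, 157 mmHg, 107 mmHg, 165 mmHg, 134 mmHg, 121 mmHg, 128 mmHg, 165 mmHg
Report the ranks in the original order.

Sorted (ascending): 107, 121, 128, 129, 130, 131, 134, 144, 144, 157, 165, 165
The 2 values of 144 share dense rank 8.
The 2 values of 165 share dense rank 10.
Remaining distinct values take the next consecutive integers.

5, 8, 4, 8, 6, 9, 1, 10, 7, 2, 3, 10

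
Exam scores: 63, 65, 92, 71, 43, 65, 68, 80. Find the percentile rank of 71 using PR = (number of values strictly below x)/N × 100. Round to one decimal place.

N = 8.
Strictly below 71: 5. Equal to 71: 1.
PR = 5/8 × 100 = 62.5

62.5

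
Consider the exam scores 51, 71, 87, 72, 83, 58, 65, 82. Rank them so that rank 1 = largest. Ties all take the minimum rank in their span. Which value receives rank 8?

Sorted (descending): 87, 83, 82, 72, 71, 65, 58, 51
No ties — each value takes its position as its rank.
Rank 8 → value 51.

51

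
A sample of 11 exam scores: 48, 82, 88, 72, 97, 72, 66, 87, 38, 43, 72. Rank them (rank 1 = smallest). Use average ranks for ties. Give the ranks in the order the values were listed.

3, 8, 10, 6, 11, 6, 4, 9, 1, 2, 6

Sorted (ascending): 38, 43, 48, 66, 72, 72, 72, 82, 87, 88, 97
The 3 values of 72 occupy positions 5–7 → average rank 6.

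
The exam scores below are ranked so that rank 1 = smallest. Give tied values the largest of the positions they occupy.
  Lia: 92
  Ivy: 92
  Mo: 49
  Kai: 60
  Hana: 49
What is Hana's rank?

2

Sorted (ascending): 49, 49, 60, 92, 92
The 2 values of 49 occupy positions 1–2 → each gets rank 2.
The 2 values of 92 occupy positions 4–5 → each gets rank 5.
Hana has value 49 → rank 2.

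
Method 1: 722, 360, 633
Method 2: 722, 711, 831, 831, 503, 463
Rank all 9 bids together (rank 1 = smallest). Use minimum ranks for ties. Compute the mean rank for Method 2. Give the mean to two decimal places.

5.33

Sorted (ascending): 360, 463, 503, 633, 711, 722, 722, 831, 831
The 2 values of 722 occupy positions 6–7 → each gets rank 6.
The 2 values of 831 occupy positions 8–9 → each gets rank 8.
Method 2 values → pooled ranks: 722→6, 711→5, 831→8, 831→8, 503→3, 463→2
Mean rank = (6 + 5 + 8 + 8 + 3 + 2) / 6 = 5.33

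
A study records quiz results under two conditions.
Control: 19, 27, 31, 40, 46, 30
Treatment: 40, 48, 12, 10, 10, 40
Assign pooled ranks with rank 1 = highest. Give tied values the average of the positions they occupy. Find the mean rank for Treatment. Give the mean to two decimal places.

Sorted (descending): 48, 46, 40, 40, 40, 31, 30, 27, 19, 12, 10, 10
The 3 values of 40 occupy positions 3–5 → average rank 4.
The 2 values of 10 occupy positions 11–12 → average rank (11+12)/2 = 11.5.
Treatment values → pooled ranks: 40→4, 48→1, 12→10, 10→11.5, 10→11.5, 40→4
Mean rank = (4 + 1 + 10 + 11.5 + 11.5 + 4) / 6 = 7.00

7.00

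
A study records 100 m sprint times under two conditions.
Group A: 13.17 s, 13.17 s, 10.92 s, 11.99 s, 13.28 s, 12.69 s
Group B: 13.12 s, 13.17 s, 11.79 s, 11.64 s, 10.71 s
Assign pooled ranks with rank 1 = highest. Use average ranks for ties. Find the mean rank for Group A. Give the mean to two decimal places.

5.00

Sorted (descending): 13.28, 13.17, 13.17, 13.17, 13.12, 12.69, 11.99, 11.79, 11.64, 10.92, 10.71
The 3 values of 13.17 occupy positions 2–4 → average rank 3.
Group A values → pooled ranks: 13.17→3, 13.17→3, 10.92→10, 11.99→7, 13.28→1, 12.69→6
Mean rank = (3 + 3 + 10 + 7 + 1 + 6) / 6 = 5.00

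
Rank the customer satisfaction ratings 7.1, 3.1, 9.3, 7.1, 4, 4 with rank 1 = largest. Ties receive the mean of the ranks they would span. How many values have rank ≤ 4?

Sorted (descending): 9.3, 7.1, 7.1, 4, 4, 3.1
The 2 values of 7.1 occupy positions 2–3 → average rank (2+3)/2 = 2.5.
The 2 values of 4 occupy positions 4–5 → average rank (4+5)/2 = 4.5.
Ranks ≤ 4: {1, 2.5, 2.5} → 3 values.

3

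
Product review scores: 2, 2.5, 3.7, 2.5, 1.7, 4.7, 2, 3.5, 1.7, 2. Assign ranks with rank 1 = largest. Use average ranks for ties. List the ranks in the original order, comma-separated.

Sorted (descending): 4.7, 3.7, 3.5, 2.5, 2.5, 2, 2, 2, 1.7, 1.7
The 2 values of 2.5 occupy positions 4–5 → average rank (4+5)/2 = 4.5.
The 3 values of 2 occupy positions 6–8 → average rank 7.
The 2 values of 1.7 occupy positions 9–10 → average rank (9+10)/2 = 9.5.

7, 4.5, 2, 4.5, 9.5, 1, 7, 3, 9.5, 7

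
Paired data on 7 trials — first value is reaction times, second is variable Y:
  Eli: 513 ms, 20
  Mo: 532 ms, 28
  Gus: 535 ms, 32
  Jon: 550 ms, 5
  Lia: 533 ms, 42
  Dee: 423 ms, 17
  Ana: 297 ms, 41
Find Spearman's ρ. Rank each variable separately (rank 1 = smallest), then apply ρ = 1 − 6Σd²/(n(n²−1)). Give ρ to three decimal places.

Ranks of variable 1: 3, 4, 6, 7, 5, 2, 1
Ranks of variable 2: 3, 4, 5, 1, 7, 2, 6
d = r₁ − r₂: 0, 0, 1, 6, -2, 0, -5
d²: 0, 0, 1, 36, 4, 0, 25; Σd² = 66
ρ = 1 − 6·66/(7·48) = 1 − 396/336 = -0.179

-0.179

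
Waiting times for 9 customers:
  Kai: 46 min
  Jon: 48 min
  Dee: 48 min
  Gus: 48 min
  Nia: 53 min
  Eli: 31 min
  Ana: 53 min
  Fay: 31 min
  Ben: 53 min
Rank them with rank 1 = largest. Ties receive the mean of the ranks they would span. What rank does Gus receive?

Sorted (descending): 53, 53, 53, 48, 48, 48, 46, 31, 31
The 3 values of 53 occupy positions 1–3 → average rank 2.
The 3 values of 48 occupy positions 4–6 → average rank 5.
The 2 values of 31 occupy positions 8–9 → average rank (8+9)/2 = 8.5.
Gus has value 48 min → rank 5.

5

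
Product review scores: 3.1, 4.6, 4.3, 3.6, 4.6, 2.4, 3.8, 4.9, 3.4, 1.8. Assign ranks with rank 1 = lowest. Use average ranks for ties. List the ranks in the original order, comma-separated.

3, 8.5, 7, 5, 8.5, 2, 6, 10, 4, 1

Sorted (ascending): 1.8, 2.4, 3.1, 3.4, 3.6, 3.8, 4.3, 4.6, 4.6, 4.9
The 2 values of 4.6 occupy positions 8–9 → average rank (8+9)/2 = 8.5.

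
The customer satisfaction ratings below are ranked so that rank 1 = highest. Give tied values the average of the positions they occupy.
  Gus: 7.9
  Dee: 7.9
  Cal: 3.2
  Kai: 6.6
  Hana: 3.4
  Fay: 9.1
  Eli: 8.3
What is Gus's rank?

3.5

Sorted (descending): 9.1, 8.3, 7.9, 7.9, 6.6, 3.4, 3.2
The 2 values of 7.9 occupy positions 3–4 → average rank (3+4)/2 = 3.5.
Gus has value 7.9 → rank 3.5.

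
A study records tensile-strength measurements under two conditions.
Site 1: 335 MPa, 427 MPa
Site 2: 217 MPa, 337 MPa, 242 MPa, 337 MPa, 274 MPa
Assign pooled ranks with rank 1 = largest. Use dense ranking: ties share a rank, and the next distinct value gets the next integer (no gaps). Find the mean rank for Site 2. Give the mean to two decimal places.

3.80

Sorted (descending): 427, 337, 337, 335, 274, 242, 217
The 2 values of 337 share dense rank 2.
Remaining distinct values take the next consecutive integers.
Site 2 values → pooled ranks: 217→6, 337→2, 242→5, 337→2, 274→4
Mean rank = (6 + 2 + 5 + 2 + 4) / 5 = 3.80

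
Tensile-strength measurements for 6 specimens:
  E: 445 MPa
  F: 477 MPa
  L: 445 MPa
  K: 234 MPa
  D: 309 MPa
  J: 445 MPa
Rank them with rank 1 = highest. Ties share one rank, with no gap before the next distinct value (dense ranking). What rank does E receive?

Sorted (descending): 477, 445, 445, 445, 309, 234
The 3 values of 445 share dense rank 2.
Remaining distinct values take the next consecutive integers.
E has value 445 MPa → rank 2.

2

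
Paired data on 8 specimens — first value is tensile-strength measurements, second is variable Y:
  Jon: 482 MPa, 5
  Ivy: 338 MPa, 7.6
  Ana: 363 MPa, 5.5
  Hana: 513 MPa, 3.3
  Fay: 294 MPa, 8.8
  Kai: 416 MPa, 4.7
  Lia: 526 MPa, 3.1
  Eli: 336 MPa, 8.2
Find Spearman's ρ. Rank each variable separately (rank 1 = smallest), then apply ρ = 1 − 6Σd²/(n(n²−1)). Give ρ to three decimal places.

-0.976

Ranks of variable 1: 6, 3, 4, 7, 1, 5, 8, 2
Ranks of variable 2: 4, 6, 5, 2, 8, 3, 1, 7
d = r₁ − r₂: 2, -3, -1, 5, -7, 2, 7, -5
d²: 4, 9, 1, 25, 49, 4, 49, 25; Σd² = 166
ρ = 1 − 6·166/(8·63) = 1 − 996/504 = -0.976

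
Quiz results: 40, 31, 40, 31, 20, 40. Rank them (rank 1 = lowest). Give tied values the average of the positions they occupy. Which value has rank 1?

20

Sorted (ascending): 20, 31, 31, 40, 40, 40
The 2 values of 31 occupy positions 2–3 → average rank (2+3)/2 = 2.5.
The 3 values of 40 occupy positions 4–6 → average rank 5.
Rank 1 → value 20.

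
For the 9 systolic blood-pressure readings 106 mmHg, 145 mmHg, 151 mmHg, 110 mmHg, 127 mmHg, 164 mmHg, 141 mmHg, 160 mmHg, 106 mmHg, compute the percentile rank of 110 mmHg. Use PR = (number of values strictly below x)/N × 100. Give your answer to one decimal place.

22.2

N = 9.
Strictly below 110: 2. Equal to 110: 1.
PR = 2/9 × 100 = 22.2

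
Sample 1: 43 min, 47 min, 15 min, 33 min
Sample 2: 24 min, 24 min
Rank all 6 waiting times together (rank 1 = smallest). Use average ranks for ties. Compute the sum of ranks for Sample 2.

Sorted (ascending): 15, 24, 24, 33, 43, 47
The 2 values of 24 occupy positions 2–3 → average rank (2+3)/2 = 2.5.
Sample 2 values → pooled ranks: 24→2.5, 24→2.5
Rank sum = 2.5 + 2.5 = 5

5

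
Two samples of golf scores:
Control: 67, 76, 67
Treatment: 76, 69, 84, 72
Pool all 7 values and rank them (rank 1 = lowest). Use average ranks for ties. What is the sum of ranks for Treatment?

Sorted (ascending): 67, 67, 69, 72, 76, 76, 84
The 2 values of 67 occupy positions 1–2 → average rank (1+2)/2 = 1.5.
The 2 values of 76 occupy positions 5–6 → average rank (5+6)/2 = 5.5.
Treatment values → pooled ranks: 76→5.5, 69→3, 84→7, 72→4
Rank sum = 5.5 + 3 + 7 + 4 = 19.5

19.5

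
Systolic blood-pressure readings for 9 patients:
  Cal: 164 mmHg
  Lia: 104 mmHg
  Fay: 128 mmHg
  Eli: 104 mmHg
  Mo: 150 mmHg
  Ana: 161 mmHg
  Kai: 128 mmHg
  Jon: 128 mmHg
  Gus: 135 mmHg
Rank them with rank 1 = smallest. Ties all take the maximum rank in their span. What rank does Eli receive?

Sorted (ascending): 104, 104, 128, 128, 128, 135, 150, 161, 164
The 2 values of 104 occupy positions 1–2 → each gets rank 2.
The 3 values of 128 occupy positions 3–5 → each gets rank 5.
Eli has value 104 mmHg → rank 2.

2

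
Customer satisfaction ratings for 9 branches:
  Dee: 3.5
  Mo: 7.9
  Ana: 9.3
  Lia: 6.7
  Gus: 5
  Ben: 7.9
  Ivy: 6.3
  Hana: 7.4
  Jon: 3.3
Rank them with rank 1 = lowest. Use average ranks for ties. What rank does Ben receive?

Sorted (ascending): 3.3, 3.5, 5, 6.3, 6.7, 7.4, 7.9, 7.9, 9.3
The 2 values of 7.9 occupy positions 7–8 → average rank (7+8)/2 = 7.5.
Ben has value 7.9 → rank 7.5.

7.5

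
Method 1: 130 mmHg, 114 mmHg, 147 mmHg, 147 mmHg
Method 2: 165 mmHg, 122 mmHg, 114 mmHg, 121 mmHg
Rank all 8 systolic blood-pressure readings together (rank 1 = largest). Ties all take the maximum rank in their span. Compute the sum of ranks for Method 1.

18

Sorted (descending): 165, 147, 147, 130, 122, 121, 114, 114
The 2 values of 147 occupy positions 2–3 → each gets rank 3.
The 2 values of 114 occupy positions 7–8 → each gets rank 8.
Method 1 values → pooled ranks: 130→4, 114→8, 147→3, 147→3
Rank sum = 4 + 8 + 3 + 3 = 18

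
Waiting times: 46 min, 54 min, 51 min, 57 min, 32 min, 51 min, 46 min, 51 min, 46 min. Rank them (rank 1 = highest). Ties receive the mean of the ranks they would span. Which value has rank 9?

Sorted (descending): 57, 54, 51, 51, 51, 46, 46, 46, 32
The 3 values of 51 occupy positions 3–5 → average rank 4.
The 3 values of 46 occupy positions 6–8 → average rank 7.
Rank 9 → value 32.

32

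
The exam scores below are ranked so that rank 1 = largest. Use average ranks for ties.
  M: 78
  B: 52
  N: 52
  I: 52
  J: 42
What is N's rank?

3

Sorted (descending): 78, 52, 52, 52, 42
The 3 values of 52 occupy positions 2–4 → average rank 3.
N has value 52 → rank 3.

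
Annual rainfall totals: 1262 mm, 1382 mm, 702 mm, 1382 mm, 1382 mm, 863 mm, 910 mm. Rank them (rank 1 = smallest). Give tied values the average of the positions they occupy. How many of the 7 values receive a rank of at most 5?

4

Sorted (ascending): 702, 863, 910, 1262, 1382, 1382, 1382
The 3 values of 1382 occupy positions 5–7 → average rank 6.
Ranks ≤ 5: {1, 2, 3, 4} → 4 values.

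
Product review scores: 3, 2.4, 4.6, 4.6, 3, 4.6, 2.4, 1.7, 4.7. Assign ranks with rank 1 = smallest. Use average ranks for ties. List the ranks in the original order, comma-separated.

Sorted (ascending): 1.7, 2.4, 2.4, 3, 3, 4.6, 4.6, 4.6, 4.7
The 2 values of 2.4 occupy positions 2–3 → average rank (2+3)/2 = 2.5.
The 2 values of 3 occupy positions 4–5 → average rank (4+5)/2 = 4.5.
The 3 values of 4.6 occupy positions 6–8 → average rank 7.

4.5, 2.5, 7, 7, 4.5, 7, 2.5, 1, 9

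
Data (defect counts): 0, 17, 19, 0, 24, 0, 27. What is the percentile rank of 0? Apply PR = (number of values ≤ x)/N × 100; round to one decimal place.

N = 7.
Strictly below 0: 0. Equal to 0: 3.
PR = 3/7 × 100 = 42.9

42.9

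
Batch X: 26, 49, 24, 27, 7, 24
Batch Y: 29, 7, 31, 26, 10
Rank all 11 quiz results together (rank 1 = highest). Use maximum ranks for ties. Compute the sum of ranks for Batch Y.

31

Sorted (descending): 49, 31, 29, 27, 26, 26, 24, 24, 10, 7, 7
The 2 values of 26 occupy positions 5–6 → each gets rank 6.
The 2 values of 24 occupy positions 7–8 → each gets rank 8.
The 2 values of 7 occupy positions 10–11 → each gets rank 11.
Batch Y values → pooled ranks: 29→3, 7→11, 31→2, 26→6, 10→9
Rank sum = 3 + 11 + 2 + 6 + 9 = 31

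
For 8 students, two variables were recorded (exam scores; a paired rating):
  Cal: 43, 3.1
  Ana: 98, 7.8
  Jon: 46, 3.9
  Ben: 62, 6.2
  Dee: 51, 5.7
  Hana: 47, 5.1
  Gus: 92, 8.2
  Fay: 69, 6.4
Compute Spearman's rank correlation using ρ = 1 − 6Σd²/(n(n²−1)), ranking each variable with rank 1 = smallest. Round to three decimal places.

Ranks of variable 1: 1, 8, 2, 5, 4, 3, 7, 6
Ranks of variable 2: 1, 7, 2, 5, 4, 3, 8, 6
d = r₁ − r₂: 0, 1, 0, 0, 0, 0, -1, 0
d²: 0, 1, 0, 0, 0, 0, 1, 0; Σd² = 2
ρ = 1 − 6·2/(8·63) = 1 − 12/504 = 0.976

0.976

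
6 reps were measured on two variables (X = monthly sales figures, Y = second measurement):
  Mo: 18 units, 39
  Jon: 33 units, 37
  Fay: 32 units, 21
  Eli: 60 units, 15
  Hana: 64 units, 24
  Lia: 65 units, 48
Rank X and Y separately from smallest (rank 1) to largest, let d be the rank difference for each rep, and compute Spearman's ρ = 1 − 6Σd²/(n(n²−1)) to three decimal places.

Ranks of variable 1: 1, 3, 2, 4, 5, 6
Ranks of variable 2: 5, 4, 2, 1, 3, 6
d = r₁ − r₂: -4, -1, 0, 3, 2, 0
d²: 16, 1, 0, 9, 4, 0; Σd² = 30
ρ = 1 − 6·30/(6·35) = 1 − 180/210 = 0.143

0.143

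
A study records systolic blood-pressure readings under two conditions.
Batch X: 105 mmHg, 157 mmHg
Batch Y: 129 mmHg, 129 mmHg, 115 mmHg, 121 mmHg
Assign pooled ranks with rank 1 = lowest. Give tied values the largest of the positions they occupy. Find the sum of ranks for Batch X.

7

Sorted (ascending): 105, 115, 121, 129, 129, 157
The 2 values of 129 occupy positions 4–5 → each gets rank 5.
Batch X values → pooled ranks: 105→1, 157→6
Rank sum = 1 + 6 = 7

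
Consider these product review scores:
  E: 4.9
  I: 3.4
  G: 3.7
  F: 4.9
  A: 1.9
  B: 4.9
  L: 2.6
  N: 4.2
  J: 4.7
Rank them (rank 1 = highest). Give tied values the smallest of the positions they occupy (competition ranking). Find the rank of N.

5

Sorted (descending): 4.9, 4.9, 4.9, 4.7, 4.2, 3.7, 3.4, 2.6, 1.9
The 3 values of 4.9 occupy positions 1–3 → each gets rank 1.
N has value 4.2 → rank 5.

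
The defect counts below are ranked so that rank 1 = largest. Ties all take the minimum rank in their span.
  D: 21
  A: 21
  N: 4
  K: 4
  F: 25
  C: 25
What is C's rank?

1

Sorted (descending): 25, 25, 21, 21, 4, 4
The 2 values of 25 occupy positions 1–2 → each gets rank 1.
The 2 values of 21 occupy positions 3–4 → each gets rank 3.
The 2 values of 4 occupy positions 5–6 → each gets rank 5.
C has value 25 → rank 1.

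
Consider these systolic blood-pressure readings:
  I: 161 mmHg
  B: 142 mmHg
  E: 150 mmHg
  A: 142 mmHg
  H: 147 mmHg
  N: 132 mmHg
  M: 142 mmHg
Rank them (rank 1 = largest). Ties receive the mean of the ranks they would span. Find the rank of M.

5

Sorted (descending): 161, 150, 147, 142, 142, 142, 132
The 3 values of 142 occupy positions 4–6 → average rank 5.
M has value 142 mmHg → rank 5.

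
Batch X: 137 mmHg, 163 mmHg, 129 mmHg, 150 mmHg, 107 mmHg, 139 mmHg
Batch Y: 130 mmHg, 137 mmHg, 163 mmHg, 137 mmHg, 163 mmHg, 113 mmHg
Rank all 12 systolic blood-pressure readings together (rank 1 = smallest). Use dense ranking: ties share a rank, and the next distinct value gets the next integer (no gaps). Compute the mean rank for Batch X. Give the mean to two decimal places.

5.00

Sorted (ascending): 107, 113, 129, 130, 137, 137, 137, 139, 150, 163, 163, 163
The 3 values of 137 share dense rank 5.
The 3 values of 163 share dense rank 8.
Remaining distinct values take the next consecutive integers.
Batch X values → pooled ranks: 137→5, 163→8, 129→3, 150→7, 107→1, 139→6
Mean rank = (5 + 8 + 3 + 7 + 1 + 6) / 6 = 5.00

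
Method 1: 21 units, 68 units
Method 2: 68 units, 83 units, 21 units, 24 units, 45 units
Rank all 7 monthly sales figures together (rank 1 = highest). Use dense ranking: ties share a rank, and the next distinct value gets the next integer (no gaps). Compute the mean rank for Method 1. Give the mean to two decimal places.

3.50

Sorted (descending): 83, 68, 68, 45, 24, 21, 21
The 2 values of 68 share dense rank 2.
The 2 values of 21 share dense rank 5.
Remaining distinct values take the next consecutive integers.
Method 1 values → pooled ranks: 21→5, 68→2
Mean rank = (5 + 2) / 2 = 3.50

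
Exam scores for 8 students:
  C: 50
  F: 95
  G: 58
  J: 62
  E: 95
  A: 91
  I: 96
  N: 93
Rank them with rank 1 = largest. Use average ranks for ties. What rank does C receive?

8

Sorted (descending): 96, 95, 95, 93, 91, 62, 58, 50
The 2 values of 95 occupy positions 2–3 → average rank (2+3)/2 = 2.5.
C has value 50 → rank 8.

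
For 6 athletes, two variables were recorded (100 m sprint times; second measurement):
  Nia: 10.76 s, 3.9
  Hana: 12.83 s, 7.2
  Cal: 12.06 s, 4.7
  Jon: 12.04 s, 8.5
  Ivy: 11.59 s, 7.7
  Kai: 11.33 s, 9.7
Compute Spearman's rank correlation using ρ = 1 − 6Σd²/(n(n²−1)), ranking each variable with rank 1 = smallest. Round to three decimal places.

-0.029

Ranks of variable 1: 1, 6, 5, 4, 3, 2
Ranks of variable 2: 1, 3, 2, 5, 4, 6
d = r₁ − r₂: 0, 3, 3, -1, -1, -4
d²: 0, 9, 9, 1, 1, 16; Σd² = 36
ρ = 1 − 6·36/(6·35) = 1 − 216/210 = -0.029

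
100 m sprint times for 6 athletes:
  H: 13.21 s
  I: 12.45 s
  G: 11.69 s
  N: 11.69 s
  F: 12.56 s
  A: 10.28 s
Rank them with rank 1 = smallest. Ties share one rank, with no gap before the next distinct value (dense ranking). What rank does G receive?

Sorted (ascending): 10.28, 11.69, 11.69, 12.45, 12.56, 13.21
The 2 values of 11.69 share dense rank 2.
Remaining distinct values take the next consecutive integers.
G has value 11.69 s → rank 2.

2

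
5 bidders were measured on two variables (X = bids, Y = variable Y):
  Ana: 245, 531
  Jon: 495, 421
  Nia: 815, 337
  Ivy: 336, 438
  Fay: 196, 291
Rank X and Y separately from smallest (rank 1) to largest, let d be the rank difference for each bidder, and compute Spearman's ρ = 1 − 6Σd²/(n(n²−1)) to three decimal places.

0.000

Ranks of variable 1: 2, 4, 5, 3, 1
Ranks of variable 2: 5, 3, 2, 4, 1
d = r₁ − r₂: -3, 1, 3, -1, 0
d²: 9, 1, 9, 1, 0; Σd² = 20
ρ = 1 − 6·20/(5·24) = 1 − 120/120 = 0.000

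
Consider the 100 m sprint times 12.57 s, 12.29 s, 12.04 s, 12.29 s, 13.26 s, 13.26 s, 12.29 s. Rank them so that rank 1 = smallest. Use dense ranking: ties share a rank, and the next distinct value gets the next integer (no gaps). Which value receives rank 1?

Sorted (ascending): 12.04, 12.29, 12.29, 12.29, 12.57, 13.26, 13.26
The 3 values of 12.29 share dense rank 2.
The 2 values of 13.26 share dense rank 4.
Remaining distinct values take the next consecutive integers.
Rank 1 → value 12.04.

12.04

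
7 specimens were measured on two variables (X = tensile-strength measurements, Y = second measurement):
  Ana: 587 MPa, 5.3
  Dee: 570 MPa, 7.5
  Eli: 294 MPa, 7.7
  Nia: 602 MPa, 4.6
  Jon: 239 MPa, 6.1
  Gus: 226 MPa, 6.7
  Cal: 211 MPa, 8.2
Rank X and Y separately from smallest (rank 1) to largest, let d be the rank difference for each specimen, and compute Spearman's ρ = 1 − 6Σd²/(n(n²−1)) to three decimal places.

Ranks of variable 1: 6, 5, 4, 7, 3, 2, 1
Ranks of variable 2: 2, 5, 6, 1, 3, 4, 7
d = r₁ − r₂: 4, 0, -2, 6, 0, -2, -6
d²: 16, 0, 4, 36, 0, 4, 36; Σd² = 96
ρ = 1 − 6·96/(7·48) = 1 − 576/336 = -0.714

-0.714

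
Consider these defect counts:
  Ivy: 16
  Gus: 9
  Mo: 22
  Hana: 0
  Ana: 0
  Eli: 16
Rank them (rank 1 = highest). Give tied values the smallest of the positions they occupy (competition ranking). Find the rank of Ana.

Sorted (descending): 22, 16, 16, 9, 0, 0
The 2 values of 16 occupy positions 2–3 → each gets rank 2.
The 2 values of 0 occupy positions 5–6 → each gets rank 5.
Ana has value 0 → rank 5.

5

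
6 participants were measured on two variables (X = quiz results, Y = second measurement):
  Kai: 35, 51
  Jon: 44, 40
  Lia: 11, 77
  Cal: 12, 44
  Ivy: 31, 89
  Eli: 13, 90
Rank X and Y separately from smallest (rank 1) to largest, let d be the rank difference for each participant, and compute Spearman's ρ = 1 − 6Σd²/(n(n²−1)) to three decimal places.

Ranks of variable 1: 5, 6, 1, 2, 4, 3
Ranks of variable 2: 3, 1, 4, 2, 5, 6
d = r₁ − r₂: 2, 5, -3, 0, -1, -3
d²: 4, 25, 9, 0, 1, 9; Σd² = 48
ρ = 1 − 6·48/(6·35) = 1 − 288/210 = -0.371

-0.371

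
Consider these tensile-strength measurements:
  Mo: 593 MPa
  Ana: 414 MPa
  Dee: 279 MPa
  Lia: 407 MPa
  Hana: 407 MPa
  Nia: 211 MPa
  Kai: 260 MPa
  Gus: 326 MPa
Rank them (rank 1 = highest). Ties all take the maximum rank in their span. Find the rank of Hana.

4

Sorted (descending): 593, 414, 407, 407, 326, 279, 260, 211
The 2 values of 407 occupy positions 3–4 → each gets rank 4.
Hana has value 407 MPa → rank 4.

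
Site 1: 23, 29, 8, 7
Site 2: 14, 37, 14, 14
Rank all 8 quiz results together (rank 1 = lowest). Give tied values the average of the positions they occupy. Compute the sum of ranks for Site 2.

Sorted (ascending): 7, 8, 14, 14, 14, 23, 29, 37
The 3 values of 14 occupy positions 3–5 → average rank 4.
Site 2 values → pooled ranks: 14→4, 37→8, 14→4, 14→4
Rank sum = 4 + 8 + 4 + 4 = 20

20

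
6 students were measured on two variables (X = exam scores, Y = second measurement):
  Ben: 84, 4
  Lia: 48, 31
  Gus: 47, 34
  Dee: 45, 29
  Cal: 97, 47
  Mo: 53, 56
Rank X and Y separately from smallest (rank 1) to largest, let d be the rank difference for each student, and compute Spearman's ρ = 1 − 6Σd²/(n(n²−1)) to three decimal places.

0.257

Ranks of variable 1: 5, 3, 2, 1, 6, 4
Ranks of variable 2: 1, 3, 4, 2, 5, 6
d = r₁ − r₂: 4, 0, -2, -1, 1, -2
d²: 16, 0, 4, 1, 1, 4; Σd² = 26
ρ = 1 − 6·26/(6·35) = 1 − 156/210 = 0.257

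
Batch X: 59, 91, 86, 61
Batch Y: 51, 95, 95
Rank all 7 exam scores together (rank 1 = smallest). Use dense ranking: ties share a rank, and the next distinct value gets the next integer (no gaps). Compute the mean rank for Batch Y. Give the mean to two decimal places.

Sorted (ascending): 51, 59, 61, 86, 91, 95, 95
The 2 values of 95 share dense rank 6.
Remaining distinct values take the next consecutive integers.
Batch Y values → pooled ranks: 51→1, 95→6, 95→6
Mean rank = (1 + 6 + 6) / 3 = 4.33

4.33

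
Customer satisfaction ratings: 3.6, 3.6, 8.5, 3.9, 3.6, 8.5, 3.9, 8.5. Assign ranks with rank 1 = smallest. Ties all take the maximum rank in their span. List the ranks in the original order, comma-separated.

3, 3, 8, 5, 3, 8, 5, 8

Sorted (ascending): 3.6, 3.6, 3.6, 3.9, 3.9, 8.5, 8.5, 8.5
The 3 values of 3.6 occupy positions 1–3 → each gets rank 3.
The 2 values of 3.9 occupy positions 4–5 → each gets rank 5.
The 3 values of 8.5 occupy positions 6–8 → each gets rank 8.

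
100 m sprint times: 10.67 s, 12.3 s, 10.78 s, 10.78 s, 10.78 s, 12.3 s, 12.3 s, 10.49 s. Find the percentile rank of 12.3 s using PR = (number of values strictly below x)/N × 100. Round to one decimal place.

62.5

N = 8.
Strictly below 12.3: 5. Equal to 12.3: 3.
PR = 5/8 × 100 = 62.5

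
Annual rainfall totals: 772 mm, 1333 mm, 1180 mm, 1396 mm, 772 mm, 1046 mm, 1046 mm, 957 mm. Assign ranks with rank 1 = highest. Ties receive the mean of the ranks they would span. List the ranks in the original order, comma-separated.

Sorted (descending): 1396, 1333, 1180, 1046, 1046, 957, 772, 772
The 2 values of 1046 occupy positions 4–5 → average rank (4+5)/2 = 4.5.
The 2 values of 772 occupy positions 7–8 → average rank (7+8)/2 = 7.5.

7.5, 2, 3, 1, 7.5, 4.5, 4.5, 6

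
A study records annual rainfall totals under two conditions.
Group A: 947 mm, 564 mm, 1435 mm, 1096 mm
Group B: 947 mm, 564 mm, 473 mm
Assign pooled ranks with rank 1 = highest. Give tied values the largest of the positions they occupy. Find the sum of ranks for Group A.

13

Sorted (descending): 1435, 1096, 947, 947, 564, 564, 473
The 2 values of 947 occupy positions 3–4 → each gets rank 4.
The 2 values of 564 occupy positions 5–6 → each gets rank 6.
Group A values → pooled ranks: 947→4, 564→6, 1435→1, 1096→2
Rank sum = 4 + 6 + 1 + 2 = 13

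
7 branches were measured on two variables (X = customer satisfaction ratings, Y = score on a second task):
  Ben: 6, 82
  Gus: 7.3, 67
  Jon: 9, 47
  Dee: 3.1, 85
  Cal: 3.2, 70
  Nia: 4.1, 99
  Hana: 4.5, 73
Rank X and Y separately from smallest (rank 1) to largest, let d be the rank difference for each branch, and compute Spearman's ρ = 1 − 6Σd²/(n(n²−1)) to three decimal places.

-0.679

Ranks of variable 1: 5, 6, 7, 1, 2, 3, 4
Ranks of variable 2: 5, 2, 1, 6, 3, 7, 4
d = r₁ − r₂: 0, 4, 6, -5, -1, -4, 0
d²: 0, 16, 36, 25, 1, 16, 0; Σd² = 94
ρ = 1 − 6·94/(7·48) = 1 − 564/336 = -0.679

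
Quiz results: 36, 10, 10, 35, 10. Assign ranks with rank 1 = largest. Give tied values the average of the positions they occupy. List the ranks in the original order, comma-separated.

1, 4, 4, 2, 4

Sorted (descending): 36, 35, 10, 10, 10
The 3 values of 10 occupy positions 3–5 → average rank 4.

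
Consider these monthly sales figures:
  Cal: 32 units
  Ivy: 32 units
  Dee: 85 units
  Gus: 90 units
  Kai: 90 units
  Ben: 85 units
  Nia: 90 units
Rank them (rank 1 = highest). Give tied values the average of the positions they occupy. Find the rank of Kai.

Sorted (descending): 90, 90, 90, 85, 85, 32, 32
The 3 values of 90 occupy positions 1–3 → average rank 2.
The 2 values of 85 occupy positions 4–5 → average rank (4+5)/2 = 4.5.
The 2 values of 32 occupy positions 6–7 → average rank (6+7)/2 = 6.5.
Kai has value 90 units → rank 2.

2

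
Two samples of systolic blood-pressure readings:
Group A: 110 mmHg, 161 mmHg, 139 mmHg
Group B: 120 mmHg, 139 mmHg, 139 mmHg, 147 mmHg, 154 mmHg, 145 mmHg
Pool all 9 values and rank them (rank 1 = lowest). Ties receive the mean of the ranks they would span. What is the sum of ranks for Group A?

Sorted (ascending): 110, 120, 139, 139, 139, 145, 147, 154, 161
The 3 values of 139 occupy positions 3–5 → average rank 4.
Group A values → pooled ranks: 110→1, 161→9, 139→4
Rank sum = 1 + 9 + 4 = 14

14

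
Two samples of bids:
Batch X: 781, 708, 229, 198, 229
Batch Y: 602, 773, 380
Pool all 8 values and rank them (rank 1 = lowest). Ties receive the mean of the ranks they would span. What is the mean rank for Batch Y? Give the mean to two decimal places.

Sorted (ascending): 198, 229, 229, 380, 602, 708, 773, 781
The 2 values of 229 occupy positions 2–3 → average rank (2+3)/2 = 2.5.
Batch Y values → pooled ranks: 602→5, 773→7, 380→4
Mean rank = (5 + 7 + 4) / 3 = 5.33

5.33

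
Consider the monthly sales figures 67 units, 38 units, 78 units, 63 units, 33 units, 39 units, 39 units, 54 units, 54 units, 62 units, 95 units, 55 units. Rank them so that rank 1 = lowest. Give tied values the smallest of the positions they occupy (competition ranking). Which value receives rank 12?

95

Sorted (ascending): 33, 38, 39, 39, 54, 54, 55, 62, 63, 67, 78, 95
The 2 values of 39 occupy positions 3–4 → each gets rank 3.
The 2 values of 54 occupy positions 5–6 → each gets rank 5.
Rank 12 → value 95.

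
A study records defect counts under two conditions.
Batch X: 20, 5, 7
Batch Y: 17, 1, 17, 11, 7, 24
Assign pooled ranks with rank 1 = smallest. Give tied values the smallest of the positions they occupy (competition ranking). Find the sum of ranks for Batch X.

13

Sorted (ascending): 1, 5, 7, 7, 11, 17, 17, 20, 24
The 2 values of 7 occupy positions 3–4 → each gets rank 3.
The 2 values of 17 occupy positions 6–7 → each gets rank 6.
Batch X values → pooled ranks: 20→8, 5→2, 7→3
Rank sum = 8 + 2 + 3 = 13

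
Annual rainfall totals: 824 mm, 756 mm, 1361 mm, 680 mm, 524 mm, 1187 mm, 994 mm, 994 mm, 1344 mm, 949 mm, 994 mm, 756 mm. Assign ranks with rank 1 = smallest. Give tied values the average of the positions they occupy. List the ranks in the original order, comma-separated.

5, 3.5, 12, 2, 1, 10, 8, 8, 11, 6, 8, 3.5

Sorted (ascending): 524, 680, 756, 756, 824, 949, 994, 994, 994, 1187, 1344, 1361
The 2 values of 756 occupy positions 3–4 → average rank (3+4)/2 = 3.5.
The 3 values of 994 occupy positions 7–9 → average rank 8.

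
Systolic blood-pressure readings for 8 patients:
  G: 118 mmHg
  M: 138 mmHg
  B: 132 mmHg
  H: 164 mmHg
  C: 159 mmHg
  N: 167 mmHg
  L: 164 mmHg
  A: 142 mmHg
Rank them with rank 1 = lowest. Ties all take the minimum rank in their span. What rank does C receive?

Sorted (ascending): 118, 132, 138, 142, 159, 164, 164, 167
The 2 values of 164 occupy positions 6–7 → each gets rank 6.
C has value 159 mmHg → rank 5.

5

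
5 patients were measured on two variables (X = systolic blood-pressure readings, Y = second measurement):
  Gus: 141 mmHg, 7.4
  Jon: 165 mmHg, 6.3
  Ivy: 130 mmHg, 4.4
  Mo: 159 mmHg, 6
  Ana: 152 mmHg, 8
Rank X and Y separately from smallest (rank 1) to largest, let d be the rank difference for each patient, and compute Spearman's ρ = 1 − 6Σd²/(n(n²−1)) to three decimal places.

0.200

Ranks of variable 1: 2, 5, 1, 4, 3
Ranks of variable 2: 4, 3, 1, 2, 5
d = r₁ − r₂: -2, 2, 0, 2, -2
d²: 4, 4, 0, 4, 4; Σd² = 16
ρ = 1 − 6·16/(5·24) = 1 − 96/120 = 0.200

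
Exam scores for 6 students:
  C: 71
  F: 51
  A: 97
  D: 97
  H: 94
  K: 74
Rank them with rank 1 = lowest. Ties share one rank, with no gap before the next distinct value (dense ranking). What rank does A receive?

5

Sorted (ascending): 51, 71, 74, 94, 97, 97
The 2 values of 97 share dense rank 5.
Remaining distinct values take the next consecutive integers.
A has value 97 → rank 5.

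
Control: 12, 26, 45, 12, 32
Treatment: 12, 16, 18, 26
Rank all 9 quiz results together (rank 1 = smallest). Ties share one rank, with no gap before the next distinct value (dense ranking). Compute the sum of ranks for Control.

Sorted (ascending): 12, 12, 12, 16, 18, 26, 26, 32, 45
The 3 values of 12 share dense rank 1.
The 2 values of 26 share dense rank 4.
Remaining distinct values take the next consecutive integers.
Control values → pooled ranks: 12→1, 26→4, 45→6, 12→1, 32→5
Rank sum = 1 + 4 + 6 + 1 + 5 = 17

17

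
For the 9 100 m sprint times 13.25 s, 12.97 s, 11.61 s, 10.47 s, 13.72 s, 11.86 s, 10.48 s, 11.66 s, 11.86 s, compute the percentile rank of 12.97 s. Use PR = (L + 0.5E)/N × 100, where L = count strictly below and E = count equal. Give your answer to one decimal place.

N = 9.
Strictly below 12.97: 6. Equal to 12.97: 1.
PR = (6 + 0.5·1)/9 × 100 = 72.2

72.2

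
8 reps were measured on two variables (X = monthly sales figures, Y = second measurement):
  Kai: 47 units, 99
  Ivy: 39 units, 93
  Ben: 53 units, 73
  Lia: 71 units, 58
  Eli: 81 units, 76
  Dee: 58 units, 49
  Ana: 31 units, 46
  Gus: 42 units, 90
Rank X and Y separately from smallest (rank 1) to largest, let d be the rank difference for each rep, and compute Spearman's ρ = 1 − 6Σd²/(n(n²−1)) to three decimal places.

-0.095

Ranks of variable 1: 4, 2, 5, 7, 8, 6, 1, 3
Ranks of variable 2: 8, 7, 4, 3, 5, 2, 1, 6
d = r₁ − r₂: -4, -5, 1, 4, 3, 4, 0, -3
d²: 16, 25, 1, 16, 9, 16, 0, 9; Σd² = 92
ρ = 1 − 6·92/(8·63) = 1 − 552/504 = -0.095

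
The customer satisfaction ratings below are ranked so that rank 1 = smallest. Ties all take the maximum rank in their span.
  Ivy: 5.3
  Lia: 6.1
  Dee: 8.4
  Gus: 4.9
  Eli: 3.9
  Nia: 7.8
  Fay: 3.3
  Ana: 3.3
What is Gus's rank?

4

Sorted (ascending): 3.3, 3.3, 3.9, 4.9, 5.3, 6.1, 7.8, 8.4
The 2 values of 3.3 occupy positions 1–2 → each gets rank 2.
Gus has value 4.9 → rank 4.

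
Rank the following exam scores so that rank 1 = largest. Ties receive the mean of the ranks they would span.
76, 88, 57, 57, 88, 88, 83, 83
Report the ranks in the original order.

Sorted (descending): 88, 88, 88, 83, 83, 76, 57, 57
The 3 values of 88 occupy positions 1–3 → average rank 2.
The 2 values of 83 occupy positions 4–5 → average rank (4+5)/2 = 4.5.
The 2 values of 57 occupy positions 7–8 → average rank (7+8)/2 = 7.5.

6, 2, 7.5, 7.5, 2, 2, 4.5, 4.5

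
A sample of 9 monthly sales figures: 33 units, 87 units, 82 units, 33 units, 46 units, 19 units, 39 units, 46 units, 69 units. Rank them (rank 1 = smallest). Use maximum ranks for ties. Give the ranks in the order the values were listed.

3, 9, 8, 3, 6, 1, 4, 6, 7

Sorted (ascending): 19, 33, 33, 39, 46, 46, 69, 82, 87
The 2 values of 33 occupy positions 2–3 → each gets rank 3.
The 2 values of 46 occupy positions 5–6 → each gets rank 6.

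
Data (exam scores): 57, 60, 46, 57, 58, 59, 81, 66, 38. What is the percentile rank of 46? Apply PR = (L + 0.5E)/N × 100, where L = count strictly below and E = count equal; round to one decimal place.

N = 9.
Strictly below 46: 1. Equal to 46: 1.
PR = (1 + 0.5·1)/9 × 100 = 16.7

16.7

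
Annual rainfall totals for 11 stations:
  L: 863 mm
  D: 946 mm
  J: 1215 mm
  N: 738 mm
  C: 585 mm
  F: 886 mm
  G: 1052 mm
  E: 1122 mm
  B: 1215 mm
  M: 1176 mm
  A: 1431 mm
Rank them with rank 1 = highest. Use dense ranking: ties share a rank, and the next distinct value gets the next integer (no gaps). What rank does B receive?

2

Sorted (descending): 1431, 1215, 1215, 1176, 1122, 1052, 946, 886, 863, 738, 585
The 2 values of 1215 share dense rank 2.
Remaining distinct values take the next consecutive integers.
B has value 1215 mm → rank 2.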